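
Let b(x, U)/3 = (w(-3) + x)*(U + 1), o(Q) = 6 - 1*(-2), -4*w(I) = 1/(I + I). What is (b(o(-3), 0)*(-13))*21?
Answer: -52689/8 ≈ -6586.1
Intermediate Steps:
w(I) = -1/(8*I) (w(I) = -1/(4*(I + I)) = -1/(2*I)/4 = -1/(8*I))
o(Q) = 8 (o(Q) = 6 + 2 = 8)
b(x, U) = 3*(1 + U)*(1/24 + x) (b(x, U) = 3*((-1/8/(-3) + x)*(U + 1)) = 3*((-1/8*(-1/3) + x)*(1 + U)) = 3*((1/24 + x)*(1 + U)) = 3*((1 + U)*(1/24 + x)) = 3*(1 + U)*(1/24 + x))
(b(o(-3), 0)*(-13))*21 = ((1/8 + 3*8 + (1/8)*0 + 3*0*8)*(-13))*21 = ((1/8 + 24 + 0 + 0)*(-13))*21 = ((193/8)*(-13))*21 = -2509/8*21 = -52689/8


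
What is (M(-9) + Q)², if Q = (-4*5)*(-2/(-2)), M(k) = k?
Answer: 841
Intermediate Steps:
Q = -20 (Q = -(-40)*(-1)/2 = -20*1 = -20)
(M(-9) + Q)² = (-9 - 20)² = (-29)² = 841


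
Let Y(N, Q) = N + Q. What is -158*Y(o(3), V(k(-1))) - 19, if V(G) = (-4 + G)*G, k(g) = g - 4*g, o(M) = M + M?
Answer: -493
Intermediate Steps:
o(M) = 2*M
k(g) = -3*g
V(G) = G*(-4 + G)
-158*Y(o(3), V(k(-1))) - 19 = -158*(2*3 + (-3*(-1))*(-4 - 3*(-1))) - 19 = -158*(6 + 3*(-4 + 3)) - 19 = -158*(6 + 3*(-1)) - 19 = -158*(6 - 3) - 19 = -158*3 - 19 = -474 - 19 = -493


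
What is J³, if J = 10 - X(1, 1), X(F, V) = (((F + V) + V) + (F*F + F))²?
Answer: -3375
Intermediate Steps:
X(F, V) = (F² + 2*F + 2*V)² (X(F, V) = ((F + 2*V) + (F² + F))² = ((F + 2*V) + (F + F²))² = (F² + 2*F + 2*V)²)
J = -15 (J = 10 - (1² + 2*1 + 2*1)² = 10 - (1 + 2 + 2)² = 10 - 1*5² = 10 - 1*25 = 10 - 25 = -15)
J³ = (-15)³ = -3375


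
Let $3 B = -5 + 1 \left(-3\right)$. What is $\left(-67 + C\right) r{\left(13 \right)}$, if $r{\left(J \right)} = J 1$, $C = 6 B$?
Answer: $-1079$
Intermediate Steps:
$B = - \frac{8}{3}$ ($B = \frac{-5 + 1 \left(-3\right)}{3} = \frac{-5 - 3}{3} = \frac{1}{3} \left(-8\right) = - \frac{8}{3} \approx -2.6667$)
$C = -16$ ($C = 6 \left(- \frac{8}{3}\right) = -16$)
$r{\left(J \right)} = J$
$\left(-67 + C\right) r{\left(13 \right)} = \left(-67 - 16\right) 13 = \left(-83\right) 13 = -1079$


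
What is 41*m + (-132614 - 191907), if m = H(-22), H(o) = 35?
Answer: -323086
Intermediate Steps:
m = 35
41*m + (-132614 - 191907) = 41*35 + (-132614 - 191907) = 1435 - 324521 = -323086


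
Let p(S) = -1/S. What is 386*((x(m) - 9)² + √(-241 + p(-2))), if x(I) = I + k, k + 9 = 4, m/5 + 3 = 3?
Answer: 75656 + 193*I*√962 ≈ 75656.0 + 5986.1*I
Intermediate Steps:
m = 0 (m = -15 + 5*3 = -15 + 15 = 0)
k = -5 (k = -9 + 4 = -5)
x(I) = -5 + I (x(I) = I - 5 = -5 + I)
386*((x(m) - 9)² + √(-241 + p(-2))) = 386*(((-5 + 0) - 9)² + √(-241 - 1/(-2))) = 386*((-5 - 9)² + √(-241 - 1*(-½))) = 386*((-14)² + √(-241 + ½)) = 386*(196 + √(-481/2)) = 386*(196 + I*√962/2) = 75656 + 193*I*√962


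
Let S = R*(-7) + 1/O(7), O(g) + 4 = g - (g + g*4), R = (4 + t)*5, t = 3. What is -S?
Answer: 7841/32 ≈ 245.03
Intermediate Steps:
R = 35 (R = (4 + 3)*5 = 7*5 = 35)
O(g) = -4 - 4*g (O(g) = -4 + (g - (g + g*4)) = -4 + (g - (g + 4*g)) = -4 + (g - 5*g) = -4 - 4*g)
S = -7841/32 (S = 35*(-7) + 1/(-4 - 4*7) = -245 + 1/(-4 - 28) = -245 + 1/(-32) = -245 - 1/32 = -7841/32 ≈ -245.03)
-S = -1*(-7841/32) = 7841/32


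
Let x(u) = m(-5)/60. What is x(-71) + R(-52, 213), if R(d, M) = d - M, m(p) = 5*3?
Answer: -1059/4 ≈ -264.75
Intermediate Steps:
m(p) = 15
x(u) = ¼ (x(u) = 15/60 = 15*(1/60) = ¼)
x(-71) + R(-52, 213) = ¼ + (-52 - 1*213) = ¼ + (-52 - 213) = ¼ - 265 = -1059/4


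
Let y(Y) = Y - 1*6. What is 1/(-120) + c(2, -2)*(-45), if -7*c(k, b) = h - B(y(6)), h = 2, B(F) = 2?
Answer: -1/120 ≈ -0.0083333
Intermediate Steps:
y(Y) = -6 + Y (y(Y) = Y - 6 = -6 + Y)
c(k, b) = 0 (c(k, b) = -(2 - 1*2)/7 = -(2 - 2)/7 = -1/7*0 = 0)
1/(-120) + c(2, -2)*(-45) = 1/(-120) + 0*(-45) = -1/120 + 0 = -1/120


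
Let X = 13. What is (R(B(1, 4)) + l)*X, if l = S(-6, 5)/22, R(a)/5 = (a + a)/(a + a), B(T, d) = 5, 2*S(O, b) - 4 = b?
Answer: 2977/44 ≈ 67.659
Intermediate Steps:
S(O, b) = 2 + b/2
R(a) = 5 (R(a) = 5*((a + a)/(a + a)) = 5*((2*a)/((2*a))) = 5*((2*a)*(1/(2*a))) = 5*1 = 5)
l = 9/44 (l = (2 + (1/2)*5)/22 = (2 + 5/2)*(1/22) = (9/2)*(1/22) = 9/44 ≈ 0.20455)
(R(B(1, 4)) + l)*X = (5 + 9/44)*13 = (229/44)*13 = 2977/44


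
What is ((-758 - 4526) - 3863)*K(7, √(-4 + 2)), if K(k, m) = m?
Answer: -9147*I*√2 ≈ -12936.0*I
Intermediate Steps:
((-758 - 4526) - 3863)*K(7, √(-4 + 2)) = ((-758 - 4526) - 3863)*√(-4 + 2) = (-5284 - 3863)*√(-2) = -9147*I*√2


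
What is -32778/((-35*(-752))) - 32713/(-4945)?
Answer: 13978379/2603048 ≈ 5.3700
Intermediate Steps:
-32778/((-35*(-752))) - 32713/(-4945) = -32778/26320 - 32713*(-1/4945) = -32778*1/26320 + 32713/4945 = -16389/13160 + 32713/4945 = 13978379/2603048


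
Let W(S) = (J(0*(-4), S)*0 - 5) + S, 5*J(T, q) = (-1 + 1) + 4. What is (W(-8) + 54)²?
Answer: 1681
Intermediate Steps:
J(T, q) = ⅘ (J(T, q) = ((-1 + 1) + 4)/5 = (0 + 4)/5 = (⅕)*4 = ⅘)
W(S) = -5 + S (W(S) = ((⅘)*0 - 5) + S = (0 - 5) + S = -5 + S)
(W(-8) + 54)² = ((-5 - 8) + 54)² = (-13 + 54)² = 41² = 1681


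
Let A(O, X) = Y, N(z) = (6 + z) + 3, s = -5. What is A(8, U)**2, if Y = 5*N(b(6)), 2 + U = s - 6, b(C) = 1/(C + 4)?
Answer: 8281/4 ≈ 2070.3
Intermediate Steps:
b(C) = 1/(4 + C)
N(z) = 9 + z
U = -13 (U = -2 + (-5 - 6) = -2 - 11 = -13)
Y = 91/2 (Y = 5*(9 + 1/(4 + 6)) = 5*(9 + 1/10) = 5*(91/10) = 91/2 ≈ 45.500)
A(O, X) = 91/2
A(8, U)**2 = (91/2)**2 = 8281/4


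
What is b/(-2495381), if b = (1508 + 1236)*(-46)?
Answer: 18032/356483 ≈ 0.050583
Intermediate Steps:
b = -126224 (b = 2744*(-46) = -126224)
b/(-2495381) = -126224/(-2495381) = -126224*(-1/2495381) = 18032/356483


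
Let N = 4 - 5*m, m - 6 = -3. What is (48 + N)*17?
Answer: 629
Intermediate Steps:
m = 3 (m = 6 - 3 = 3)
N = -11 (N = 4 - 5*3 = 4 - 15 = -11)
(48 + N)*17 = (48 - 11)*17 = 37*17 = 629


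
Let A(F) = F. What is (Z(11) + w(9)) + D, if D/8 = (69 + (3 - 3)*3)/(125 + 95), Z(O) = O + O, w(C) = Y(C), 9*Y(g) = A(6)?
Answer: 4154/165 ≈ 25.176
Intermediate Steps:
Y(g) = 2/3 (Y(g) = (1/9)*6 = 2/3)
w(C) = 2/3
Z(O) = 2*O
D = 138/55 (D = 8*((69 + (3 - 3)*3)/(125 + 95)) = 8*((69 + 0*3)/220) = 8*((69 + 0)*(1/220)) = 8*(69*(1/220)) = 8*(69/220) = 138/55 ≈ 2.5091)
(Z(11) + w(9)) + D = (2*11 + 2/3) + 138/55 = (22 + 2/3) + 138/55 = 68/3 + 138/55 = 4154/165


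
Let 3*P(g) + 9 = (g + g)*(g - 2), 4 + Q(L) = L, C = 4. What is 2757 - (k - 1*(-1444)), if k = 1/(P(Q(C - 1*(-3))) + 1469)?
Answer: 1927483/1468 ≈ 1313.0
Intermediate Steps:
Q(L) = -4 + L
P(g) = -3 + 2*g*(-2 + g)/3 (P(g) = -3 + ((g + g)*(g - 2))/3 = -3 + ((2*g)*(-2 + g))/3 = -3 + (2*g*(-2 + g))/3 = -3 + 2*g*(-2 + g)/3)
k = 1/1468 (k = 1/((-3 - 4*(-4 + (4 - 1*(-3)))/3 + 2*(-4 + (4 - 1*(-3)))²/3) + 1469) = 1/((-3 - 4*(-4 + (4 + 3))/3 + 2*(-4 + (4 + 3))²/3) + 1469) = 1/((-3 - 4*(-4 + 7)/3 + 2*(-4 + 7)²/3) + 1469) = 1/((-3 - 4/3*3 + (⅔)*3²) + 1469) = 1/((-3 - 4 + (⅔)*9) + 1469) = 1/((-3 - 4 + 6) + 1469) = 1/(-1 + 1469) = 1/1468 ≈ 0.00068120)
2757 - (k - 1*(-1444)) = 2757 - (1/1468 - 1*(-1444)) = 2757 - (1/1468 + 1444) = 2757 - 1*2119793/1468 = 2757 - 2119793/1468 = 1927483/1468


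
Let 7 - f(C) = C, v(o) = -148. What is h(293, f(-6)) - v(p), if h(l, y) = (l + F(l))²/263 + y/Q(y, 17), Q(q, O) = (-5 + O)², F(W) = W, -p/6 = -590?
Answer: 55057499/37872 ≈ 1453.8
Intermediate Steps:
p = 3540 (p = -6*(-590) = 3540)
f(C) = 7 - C
h(l, y) = y/144 + 4*l²/263 (h(l, y) = (l + l)²/263 + y/((-5 + 17)²) = (2*l)²*(1/263) + y/(12²) = (4*l²)*(1/263) + y/144 = 4*l²/263 + y*(1/144) = 4*l²/263 + y/144 = y/144 + 4*l²/263)
h(293, f(-6)) - v(p) = ((7 - 1*(-6))/144 + (4/263)*293²) - 1*(-148) = ((7 + 6)/144 + (4/263)*85849) + 148 = ((1/144)*13 + 343396/263) + 148 = (13/144 + 343396/263) + 148 = 49452443/37872 + 148 = 55057499/37872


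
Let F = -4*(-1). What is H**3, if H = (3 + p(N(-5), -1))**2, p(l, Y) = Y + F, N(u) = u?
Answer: 46656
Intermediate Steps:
F = 4
p(l, Y) = 4 + Y (p(l, Y) = Y + 4 = 4 + Y)
H = 36 (H = (3 + (4 - 1))**2 = (3 + 3)**2 = 6**2 = 36)
H**3 = 36**3 = 46656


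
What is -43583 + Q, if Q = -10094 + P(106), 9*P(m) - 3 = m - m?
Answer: -161030/3 ≈ -53677.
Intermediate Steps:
P(m) = 1/3 (P(m) = 1/3 + (m - m)/9 = 1/3 + (1/9)*0 = 1/3 + 0 = 1/3)
Q = -30281/3 (Q = -10094 + 1/3 = -30281/3 ≈ -10094.)
-43583 + Q = -43583 - 30281/3 = -161030/3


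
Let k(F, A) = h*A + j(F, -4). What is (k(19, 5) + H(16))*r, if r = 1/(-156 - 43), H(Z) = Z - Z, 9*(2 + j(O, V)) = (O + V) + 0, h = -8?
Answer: 121/597 ≈ 0.20268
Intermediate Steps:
j(O, V) = -2 + O/9 + V/9 (j(O, V) = -2 + ((O + V) + 0)/9 = -2 + (O + V)/9 = -2 + (O/9 + V/9) = -2 + O/9 + V/9)
k(F, A) = -22/9 - 8*A + F/9 (k(F, A) = -8*A + (-2 + F/9 + (1/9)*(-4)) = -8*A + (-2 + F/9 - 4/9) = -8*A + (-22/9 + F/9) = -22/9 - 8*A + F/9)
H(Z) = 0
r = -1/199 (r = 1/(-199) = -1/199 ≈ -0.0050251)
(k(19, 5) + H(16))*r = ((-22/9 - 8*5 + (1/9)*19) + 0)*(-1/199) = ((-22/9 - 40 + 19/9) + 0)*(-1/199) = (-121/3 + 0)*(-1/199) = -121/3*(-1/199) = 121/597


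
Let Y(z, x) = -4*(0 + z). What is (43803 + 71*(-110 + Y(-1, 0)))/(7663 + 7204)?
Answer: 36277/14867 ≈ 2.4401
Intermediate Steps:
Y(z, x) = -4*z
(43803 + 71*(-110 + Y(-1, 0)))/(7663 + 7204) = (43803 + 71*(-110 - 4*(-1)))/(7663 + 7204) = (43803 + 71*(-110 + 4))/14867 = (43803 + 71*(-106))*(1/14867) = (43803 - 7526)*(1/14867) = 36277*(1/14867) = 36277/14867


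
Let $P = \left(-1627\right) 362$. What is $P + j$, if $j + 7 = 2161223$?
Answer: $1572242$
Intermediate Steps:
$j = 2161216$ ($j = -7 + 2161223 = 2161216$)
$P = -588974$
$P + j = -588974 + 2161216 = 1572242$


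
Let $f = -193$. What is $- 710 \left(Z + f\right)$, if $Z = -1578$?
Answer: $1257410$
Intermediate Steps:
$- 710 \left(Z + f\right) = - 710 \left(-1578 - 193\right) = \left(-710\right) \left(-1771\right) = 1257410$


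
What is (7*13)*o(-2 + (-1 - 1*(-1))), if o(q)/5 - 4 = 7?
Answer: 5005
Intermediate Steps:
o(q) = 55 (o(q) = 20 + 5*7 = 20 + 35 = 55)
(7*13)*o(-2 + (-1 - 1*(-1))) = (7*13)*55 = 91*55 = 5005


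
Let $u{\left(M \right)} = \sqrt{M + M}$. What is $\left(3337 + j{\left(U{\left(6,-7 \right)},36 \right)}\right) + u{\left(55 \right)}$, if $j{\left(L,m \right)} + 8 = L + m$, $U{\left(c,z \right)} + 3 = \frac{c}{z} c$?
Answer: $\frac{23498}{7} + \sqrt{110} \approx 3367.3$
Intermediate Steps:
$u{\left(M \right)} = \sqrt{2} \sqrt{M}$ ($u{\left(M \right)} = \sqrt{2 M} = \sqrt{2} \sqrt{M}$)
$U{\left(c,z \right)} = -3 + \frac{c^{2}}{z}$ ($U{\left(c,z \right)} = -3 + \frac{c}{z} c = -3 + \frac{c^{2}}{z}$)
$j{\left(L,m \right)} = -8 + L + m$ ($j{\left(L,m \right)} = -8 + \left(L + m\right) = -8 + L + m$)
$\left(3337 + j{\left(U{\left(6,-7 \right)},36 \right)}\right) + u{\left(55 \right)} = \left(3337 + \left(-8 + \left(-3 + \frac{6^{2}}{-7}\right) + 36\right)\right) + \sqrt{2} \sqrt{55} = \left(3337 + \left(-8 + \left(-3 + 36 \left(- \frac{1}{7}\right)\right) + 36\right)\right) + \sqrt{110} = \left(3337 - - \frac{139}{7}\right) + \sqrt{110} = \left(3337 + \frac{139}{7}\right) + \sqrt{110} = \frac{23498}{7} + \sqrt{110}$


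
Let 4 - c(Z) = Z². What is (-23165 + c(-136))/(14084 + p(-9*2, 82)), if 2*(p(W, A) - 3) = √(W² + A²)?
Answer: -586822159/198441807 + 41657*√1762/198441807 ≈ -2.9483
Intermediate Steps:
c(Z) = 4 - Z²
p(W, A) = 3 + √(A² + W²)/2 (p(W, A) = 3 + √(W² + A²)/2 = 3 + √(A² + W²)/2)
(-23165 + c(-136))/(14084 + p(-9*2, 82)) = (-23165 + (4 - 1*(-136)²))/(14084 + (3 + √(82² + (-9*2)²)/2)) = (-23165 + (4 - 1*18496))/(14084 + (3 + √(6724 + (-18)²)/2)) = (-23165 + (4 - 18496))/(14084 + (3 + √(6724 + 324)/2)) = (-23165 - 18492)/(14084 + (3 + √7048/2)) = -41657/(14084 + (3 + (2*√1762)/2)) = -41657/(14084 + (3 + √1762)) = -41657/(14087 + √1762)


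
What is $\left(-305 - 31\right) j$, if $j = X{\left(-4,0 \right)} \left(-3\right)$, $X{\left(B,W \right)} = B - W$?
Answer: $-4032$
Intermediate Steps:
$j = 12$ ($j = \left(-4 - 0\right) \left(-3\right) = \left(-4 + 0\right) \left(-3\right) = \left(-4\right) \left(-3\right) = 12$)
$\left(-305 - 31\right) j = \left(-305 - 31\right) 12 = \left(-336\right) 12 = -4032$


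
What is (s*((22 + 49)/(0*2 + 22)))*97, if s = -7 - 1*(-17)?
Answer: 34435/11 ≈ 3130.5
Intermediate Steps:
s = 10 (s = -7 + 17 = 10)
(s*((22 + 49)/(0*2 + 22)))*97 = (10*((22 + 49)/(0*2 + 22)))*97 = (10*(71/(0 + 22)))*97 = (10*(71/22))*97 = (355/11)*97 = 34435/11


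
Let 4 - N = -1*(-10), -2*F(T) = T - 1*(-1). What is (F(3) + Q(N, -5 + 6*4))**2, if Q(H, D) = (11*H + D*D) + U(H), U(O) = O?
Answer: 82369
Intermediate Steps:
F(T) = -1/2 - T/2 (F(T) = -(T - 1*(-1))/2 = -(T + 1)/2 = -(1 + T)/2 = -1/2 - T/2)
N = -6 (N = 4 - (-1)*(-10) = 4 - 1*10 = 4 - 10 = -6)
Q(H, D) = D**2 + 12*H (Q(H, D) = (11*H + D*D) + H = (11*H + D**2) + H = (D**2 + 11*H) + H = D**2 + 12*H)
(F(3) + Q(N, -5 + 6*4))**2 = ((-1/2 - 1/2*3) + ((-5 + 6*4)**2 + 12*(-6)))**2 = ((-1/2 - 3/2) + ((-5 + 24)**2 - 72))**2 = (-2 + (19**2 - 72))**2 = (-2 + (361 - 72))**2 = (-2 + 289)**2 = 287**2 = 82369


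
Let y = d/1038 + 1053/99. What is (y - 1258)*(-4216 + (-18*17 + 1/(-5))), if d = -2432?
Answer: 10754658355/1903 ≈ 5.6514e+6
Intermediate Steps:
y = 47347/5709 (y = -2432/1038 + 1053/99 = -2432*1/1038 + 1053*(1/99) = -1216/519 + 117/11 = 47347/5709 ≈ 8.2934)
(y - 1258)*(-4216 + (-18*17 + 1/(-5))) = (47347/5709 - 1258)*(-4216 + (-18*17 + 1/(-5))) = -7134575*(-4216 + (-306 - ⅕))/5709 = -7134575*(-4216 - 1531/5)/5709 = -7134575/5709*(-22611/5) = 10754658355/1903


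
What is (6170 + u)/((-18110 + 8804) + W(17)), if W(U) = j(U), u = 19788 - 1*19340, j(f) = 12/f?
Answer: -18751/26365 ≈ -0.71121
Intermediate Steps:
u = 448 (u = 19788 - 19340 = 448)
W(U) = 12/U
(6170 + u)/((-18110 + 8804) + W(17)) = (6170 + 448)/((-18110 + 8804) + 12/17) = 6618/(-9306 + 12*(1/17)) = 6618/(-9306 + 12/17) = 6618/(-158190/17) = 6618*(-17/158190) = -18751/26365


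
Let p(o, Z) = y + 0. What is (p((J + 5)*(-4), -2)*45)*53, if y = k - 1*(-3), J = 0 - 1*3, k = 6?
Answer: 21465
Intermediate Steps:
J = -3 (J = 0 - 3 = -3)
y = 9 (y = 6 - 1*(-3) = 6 + 3 = 9)
p(o, Z) = 9 (p(o, Z) = 9 + 0 = 9)
(p((J + 5)*(-4), -2)*45)*53 = (9*45)*53 = 405*53 = 21465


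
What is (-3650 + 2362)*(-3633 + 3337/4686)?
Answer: 154386764/33 ≈ 4.6784e+6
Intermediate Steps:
(-3650 + 2362)*(-3633 + 3337/4686) = -1288*(-3633 + 3337*(1/4686)) = -1288*(-3633 + 47/66) = -1288*(-239731/66) = 154386764/33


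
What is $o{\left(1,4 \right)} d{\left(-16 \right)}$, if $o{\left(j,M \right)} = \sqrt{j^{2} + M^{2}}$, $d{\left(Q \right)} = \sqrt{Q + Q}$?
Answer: $4 i \sqrt{34} \approx 23.324 i$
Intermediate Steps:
$d{\left(Q \right)} = \sqrt{2} \sqrt{Q}$ ($d{\left(Q \right)} = \sqrt{2 Q} = \sqrt{2} \sqrt{Q}$)
$o{\left(j,M \right)} = \sqrt{M^{2} + j^{2}}$
$o{\left(1,4 \right)} d{\left(-16 \right)} = \sqrt{4^{2} + 1^{2}} \sqrt{2} \sqrt{-16} = \sqrt{16 + 1} \sqrt{2} \cdot 4 i = \sqrt{17} \cdot 4 i \sqrt{2} = 4 i \sqrt{34}$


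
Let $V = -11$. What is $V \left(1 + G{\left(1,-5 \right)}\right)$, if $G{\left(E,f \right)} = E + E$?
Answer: $-33$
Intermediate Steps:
$G{\left(E,f \right)} = 2 E$
$V \left(1 + G{\left(1,-5 \right)}\right) = - 11 \left(1 + 2 \cdot 1\right) = - 11 \left(1 + 2\right) = \left(-11\right) 3 = -33$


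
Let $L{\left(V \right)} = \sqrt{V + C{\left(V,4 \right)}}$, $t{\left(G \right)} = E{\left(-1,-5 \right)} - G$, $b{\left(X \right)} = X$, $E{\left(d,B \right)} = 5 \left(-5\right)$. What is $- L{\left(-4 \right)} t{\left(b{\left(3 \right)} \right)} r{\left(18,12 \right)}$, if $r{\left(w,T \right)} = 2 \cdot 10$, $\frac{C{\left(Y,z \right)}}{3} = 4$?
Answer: $1120 \sqrt{2} \approx 1583.9$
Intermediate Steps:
$E{\left(d,B \right)} = -25$
$C{\left(Y,z \right)} = 12$ ($C{\left(Y,z \right)} = 3 \cdot 4 = 12$)
$t{\left(G \right)} = -25 - G$
$r{\left(w,T \right)} = 20$
$L{\left(V \right)} = \sqrt{12 + V}$ ($L{\left(V \right)} = \sqrt{V + 12} = \sqrt{12 + V}$)
$- L{\left(-4 \right)} t{\left(b{\left(3 \right)} \right)} r{\left(18,12 \right)} = - \sqrt{12 - 4} \left(-25 - 3\right) 20 = - \sqrt{8} \left(-25 - 3\right) 20 = - 2 \sqrt{2} \left(\left(-28\right) 20\right) = - 2 \sqrt{2} \left(-560\right) = - \left(-1120\right) \sqrt{2} = 1120 \sqrt{2}$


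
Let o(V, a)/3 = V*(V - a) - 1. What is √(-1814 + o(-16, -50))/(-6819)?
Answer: -I*√3449/6819 ≈ -0.0086124*I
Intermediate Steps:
o(V, a) = -3 + 3*V*(V - a) (o(V, a) = 3*(V*(V - a) - 1) = 3*(-1 + V*(V - a)) = -3 + 3*V*(V - a))
√(-1814 + o(-16, -50))/(-6819) = √(-1814 + (-3 + 3*(-16)² - 3*(-16)*(-50)))/(-6819) = √(-1814 + (-3 + 3*256 - 2400))*(-1/6819) = √(-1814 + (-3 + 768 - 2400))*(-1/6819) = √(-1814 - 1635)*(-1/6819) = √(-3449)*(-1/6819) = (I*√3449)*(-1/6819) = -I*√3449/6819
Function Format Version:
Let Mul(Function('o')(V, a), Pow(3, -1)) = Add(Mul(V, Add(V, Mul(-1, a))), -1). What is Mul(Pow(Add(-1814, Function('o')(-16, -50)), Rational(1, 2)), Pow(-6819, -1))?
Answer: Mul(Rational(-1, 6819), I, Pow(3449, Rational(1, 2))) ≈ Mul(-0.0086124, I)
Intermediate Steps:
Function('o')(V, a) = Add(-3, Mul(3, V, Add(V, Mul(-1, a)))) (Function('o')(V, a) = Mul(3, Add(Mul(V, Add(V, Mul(-1, a))), -1)) = Mul(3, Add(-1, Mul(V, Add(V, Mul(-1, a))))) = Add(-3, Mul(3, V, Add(V, Mul(-1, a)))))
Mul(Pow(Add(-1814, Function('o')(-16, -50)), Rational(1, 2)), Pow(-6819, -1)) = Mul(Pow(Add(-1814, Add(-3, Mul(3, Pow(-16, 2)), Mul(-3, -16, -50))), Rational(1, 2)), Pow(-6819, -1)) = Mul(Pow(Add(-1814, Add(-3, Mul(3, 256), -2400)), Rational(1, 2)), Rational(-1, 6819)) = Mul(Pow(Add(-1814, Add(-3, 768, -2400)), Rational(1, 2)), Rational(-1, 6819)) = Mul(Pow(Add(-1814, -1635), Rational(1, 2)), Rational(-1, 6819)) = Mul(Pow(-3449, Rational(1, 2)), Rational(-1, 6819)) = Mul(Mul(I, Pow(3449, Rational(1, 2))), Rational(-1, 6819)) = Mul(Rational(-1, 6819), I, Pow(3449, Rational(1, 2)))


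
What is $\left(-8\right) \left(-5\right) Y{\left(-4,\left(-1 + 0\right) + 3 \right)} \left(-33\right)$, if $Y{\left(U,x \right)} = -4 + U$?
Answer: $10560$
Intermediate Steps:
$\left(-8\right) \left(-5\right) Y{\left(-4,\left(-1 + 0\right) + 3 \right)} \left(-33\right) = \left(-8\right) \left(-5\right) \left(-4 - 4\right) \left(-33\right) = 40 \left(-8\right) \left(-33\right) = \left(-320\right) \left(-33\right) = 10560$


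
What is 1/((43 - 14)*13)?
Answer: 1/377 ≈ 0.0026525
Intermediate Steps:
1/((43 - 14)*13) = 1/(29*13) = 1/377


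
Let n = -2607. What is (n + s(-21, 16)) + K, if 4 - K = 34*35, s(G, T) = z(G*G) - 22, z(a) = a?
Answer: -3374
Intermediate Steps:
s(G, T) = -22 + G² (s(G, T) = G*G - 22 = G² - 22 = -22 + G²)
K = -1186 (K = 4 - 34*35 = 4 - 1*1190 = 4 - 1190 = -1186)
(n + s(-21, 16)) + K = (-2607 + (-22 + (-21)²)) - 1186 = (-2607 + (-22 + 441)) - 1186 = (-2607 + 419) - 1186 = -2188 - 1186 = -3374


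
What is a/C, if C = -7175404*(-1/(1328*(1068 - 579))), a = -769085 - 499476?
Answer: -205948341228/1793851 ≈ -1.1481e+5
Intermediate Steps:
a = -1268561
C = 1793851/162348 (C = -7175404/(489*(-1328)) = -7175404/(-649392) = -7175404*(-1/649392) = 1793851/162348 ≈ 11.049)
a/C = -1268561/1793851/162348 = -1268561*162348/1793851 = -205948341228/1793851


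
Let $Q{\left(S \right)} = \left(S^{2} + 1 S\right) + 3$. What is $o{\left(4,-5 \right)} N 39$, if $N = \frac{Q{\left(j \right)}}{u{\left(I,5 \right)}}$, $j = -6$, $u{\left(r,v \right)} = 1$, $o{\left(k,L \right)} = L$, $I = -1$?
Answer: $-6435$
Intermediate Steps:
$Q{\left(S \right)} = 3 + S + S^{2}$ ($Q{\left(S \right)} = \left(S^{2} + S\right) + 3 = \left(S + S^{2}\right) + 3 = 3 + S + S^{2}$)
$N = 33$ ($N = \frac{3 - 6 + \left(-6\right)^{2}}{1} = \left(3 - 6 + 36\right) 1 = 33 \cdot 1 = 33$)
$o{\left(4,-5 \right)} N 39 = \left(-5\right) 33 \cdot 39 = \left(-165\right) 39 = -6435$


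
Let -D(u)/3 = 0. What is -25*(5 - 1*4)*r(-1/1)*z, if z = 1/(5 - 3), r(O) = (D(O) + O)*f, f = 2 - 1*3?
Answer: -25/2 ≈ -12.500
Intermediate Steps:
D(u) = 0 (D(u) = -3*0 = 0)
f = -1 (f = 2 - 3 = -1)
r(O) = -O (r(O) = (0 + O)*(-1) = O*(-1) = -O)
z = 1/2 ≈ 0.50000
-25*(5 - 1*4)*r(-1/1)*z = -25*(5 - 1*4)*(-(-1)/1)/2 = -25*(5 - 4)*(-(-1))/2 = -25*1*(-1*(-1))/2 = -25*1*1/2 = -25/2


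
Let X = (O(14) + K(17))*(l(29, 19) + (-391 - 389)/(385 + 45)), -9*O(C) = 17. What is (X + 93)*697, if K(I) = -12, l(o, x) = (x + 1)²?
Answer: -1466668523/387 ≈ -3.7898e+6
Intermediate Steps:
l(o, x) = (1 + x)²
O(C) = -17/9 (O(C) = -⅑*17 = -17/9)
X = -2140250/387 (X = (-17/9 - 12)*((1 + 19)² + (-391 - 389)/(385 + 45)) = -125*(20² - 780/430)/9 = -125*(400 - 780*1/430)/9 = -125*(400 - 78/43)/9 = -125/9*17122/43 = -2140250/387 ≈ -5530.4)
(X + 93)*697 = (-2140250/387 + 93)*697 = -2104259/387*697 = -1466668523/387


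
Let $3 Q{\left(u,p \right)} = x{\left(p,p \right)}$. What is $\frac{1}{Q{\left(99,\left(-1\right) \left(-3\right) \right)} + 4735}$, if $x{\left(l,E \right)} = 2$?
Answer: $\frac{3}{14207} \approx 0.00021116$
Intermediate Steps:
$Q{\left(u,p \right)} = \frac{2}{3}$ ($Q{\left(u,p \right)} = \frac{1}{3} \cdot 2 = \frac{2}{3}$)
$\frac{1}{Q{\left(99,\left(-1\right) \left(-3\right) \right)} + 4735} = \frac{1}{\frac{2}{3} + 4735} = \frac{1}{\frac{14207}{3}} = \frac{3}{14207}$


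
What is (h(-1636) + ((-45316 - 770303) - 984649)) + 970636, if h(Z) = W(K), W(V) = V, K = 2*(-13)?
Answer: -829658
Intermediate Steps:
K = -26
h(Z) = -26
(h(-1636) + ((-45316 - 770303) - 984649)) + 970636 = (-26 + ((-45316 - 770303) - 984649)) + 970636 = (-26 + (-815619 - 984649)) + 970636 = (-26 - 1800268) + 970636 = -1800294 + 970636 = -829658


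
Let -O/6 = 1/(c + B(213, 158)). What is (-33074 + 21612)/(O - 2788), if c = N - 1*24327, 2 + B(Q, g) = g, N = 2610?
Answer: 41188697/10018677 ≈ 4.1112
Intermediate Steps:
B(Q, g) = -2 + g
c = -21717 (c = 2610 - 1*24327 = 2610 - 24327 = -21717)
O = 2/7187 (O = -6/(-21717 + (-2 + 158)) = -6/(-21717 + 156) = -6/(-21561) = -6*(-1/21561) = 2/7187 ≈ 0.00027828)
(-33074 + 21612)/(O - 2788) = (-33074 + 21612)/(2/7187 - 2788) = -11462/(-20037354/7187) = -11462*(-7187/20037354) = 41188697/10018677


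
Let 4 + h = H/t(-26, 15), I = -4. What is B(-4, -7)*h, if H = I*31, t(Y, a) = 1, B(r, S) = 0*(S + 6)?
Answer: 0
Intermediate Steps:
B(r, S) = 0 (B(r, S) = 0*(6 + S) = 0)
H = -124 (H = -4*31 = -124)
h = -128 (h = -4 - 124/1 = -4 - 124*1 = -4 - 124 = -128)
B(-4, -7)*h = 0*(-128) = 0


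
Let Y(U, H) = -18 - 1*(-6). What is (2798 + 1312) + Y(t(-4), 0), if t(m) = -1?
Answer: 4098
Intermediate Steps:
Y(U, H) = -12 (Y(U, H) = -18 + 6 = -12)
(2798 + 1312) + Y(t(-4), 0) = (2798 + 1312) - 12 = 4110 - 12 = 4098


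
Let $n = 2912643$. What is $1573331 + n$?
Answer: $4485974$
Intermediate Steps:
$1573331 + n = 1573331 + 2912643 = 4485974$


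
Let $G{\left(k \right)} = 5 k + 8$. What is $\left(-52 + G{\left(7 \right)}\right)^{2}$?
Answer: $81$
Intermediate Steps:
$G{\left(k \right)} = 8 + 5 k$
$\left(-52 + G{\left(7 \right)}\right)^{2} = \left(-52 + \left(8 + 5 \cdot 7\right)\right)^{2} = \left(-52 + \left(8 + 35\right)\right)^{2} = \left(-52 + 43\right)^{2} = \left(-9\right)^{2} = 81$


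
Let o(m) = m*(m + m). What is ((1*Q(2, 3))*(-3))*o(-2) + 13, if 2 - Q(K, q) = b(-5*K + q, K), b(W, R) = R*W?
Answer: -371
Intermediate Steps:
Q(K, q) = 2 - K*(q - 5*K) (Q(K, q) = 2 - K*(-5*K + q) = 2 - K*(q - 5*K))
o(m) = 2*m² (o(m) = m*(2*m) = 2*m²)
((1*Q(2, 3))*(-3))*o(-2) + 13 = ((1*(2 + 2*(-1*3 + 5*2)))*(-3))*(2*(-2)²) + 13 = ((1*(2 + 2*(-3 + 10)))*(-3))*(2*4) + 13 = ((1*(2 + 2*7))*(-3))*8 + 13 = ((1*(2 + 14))*(-3))*8 + 13 = ((1*16)*(-3))*8 + 13 = (16*(-3))*8 + 13 = -48*8 + 13 = -384 + 13 = -371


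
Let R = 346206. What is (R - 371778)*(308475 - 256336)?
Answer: -1333298508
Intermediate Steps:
(R - 371778)*(308475 - 256336) = (346206 - 371778)*(308475 - 256336) = -25572*52139 = -1333298508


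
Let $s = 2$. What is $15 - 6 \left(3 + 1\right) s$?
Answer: $-33$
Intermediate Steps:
$15 - 6 \left(3 + 1\right) s = 15 - 6 \left(3 + 1\right) 2 = 15 - 6 \cdot 4 \cdot 2 = 15 - 48 = -33$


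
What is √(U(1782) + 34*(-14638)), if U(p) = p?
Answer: I*√495910 ≈ 704.21*I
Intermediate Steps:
√(U(1782) + 34*(-14638)) = √(1782 + 34*(-14638)) = √(1782 - 497692) = √(-495910) = I*√495910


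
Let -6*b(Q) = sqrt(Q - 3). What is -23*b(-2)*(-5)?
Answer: -115*I*sqrt(5)/6 ≈ -42.858*I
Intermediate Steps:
b(Q) = -sqrt(-3 + Q)/6 (b(Q) = -sqrt(Q - 3)/6 = -sqrt(-3 + Q)/6)
-23*b(-2)*(-5) = -(-23)*sqrt(-3 - 2)/6*(-5) = -(-23)*sqrt(-5)/6*(-5) = -(-23)*I*sqrt(5)/6*(-5) = (23*I*sqrt(5)/6)*(-5) = -115*I*sqrt(5)/6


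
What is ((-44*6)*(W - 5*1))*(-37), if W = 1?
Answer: -39072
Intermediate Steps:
((-44*6)*(W - 5*1))*(-37) = ((-44*6)*(1 - 5*1))*(-37) = -264*(1 - 5)*(-37) = -264*(-4)*(-37) = 1056*(-37) = -39072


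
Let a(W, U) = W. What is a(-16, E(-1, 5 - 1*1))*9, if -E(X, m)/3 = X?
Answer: -144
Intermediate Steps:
E(X, m) = -3*X
a(-16, E(-1, 5 - 1*1))*9 = -16*9 = -144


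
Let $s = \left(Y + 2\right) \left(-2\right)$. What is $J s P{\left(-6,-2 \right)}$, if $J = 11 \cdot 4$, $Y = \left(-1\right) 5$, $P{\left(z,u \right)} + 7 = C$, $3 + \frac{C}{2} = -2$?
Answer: $-4488$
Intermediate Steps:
$C = -10$ ($C = -6 + 2 \left(-2\right) = -6 - 4 = -10$)
$P{\left(z,u \right)} = -17$ ($P{\left(z,u \right)} = -7 - 10 = -17$)
$Y = -5$
$J = 44$
$s = 6$ ($s = \left(-5 + 2\right) \left(-2\right) = \left(-3\right) \left(-2\right) = 6$)
$J s P{\left(-6,-2 \right)} = 44 \cdot 6 \left(-17\right) = 264 \left(-17\right) = -4488$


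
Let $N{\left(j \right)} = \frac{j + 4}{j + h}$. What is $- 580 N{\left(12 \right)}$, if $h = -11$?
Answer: $-9280$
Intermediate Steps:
$N{\left(j \right)} = \frac{4 + j}{-11 + j}$ ($N{\left(j \right)} = \frac{j + 4}{j - 11} = \frac{4 + j}{-11 + j}$)
$- 580 N{\left(12 \right)} = - 580 \frac{4 + 12}{-11 + 12} = - 580 \cdot 1^{-1} \cdot 16 = - 580 \cdot 1 \cdot 16 = \left(-580\right) 16 = -9280$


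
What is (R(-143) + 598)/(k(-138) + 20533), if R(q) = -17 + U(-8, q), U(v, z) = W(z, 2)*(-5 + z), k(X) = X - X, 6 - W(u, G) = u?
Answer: -21471/20533 ≈ -1.0457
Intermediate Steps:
W(u, G) = 6 - u
k(X) = 0
U(v, z) = (-5 + z)*(6 - z) (U(v, z) = (6 - z)*(-5 + z) = (-5 + z)*(6 - z))
R(q) = -17 - (-6 + q)*(-5 + q)
(R(-143) + 598)/(k(-138) + 20533) = ((-47 - 1*(-143)² + 11*(-143)) + 598)/(0 + 20533) = ((-47 - 1*20449 - 1573) + 598)/20533 = ((-47 - 20449 - 1573) + 598)*(1/20533) = (-22069 + 598)*(1/20533) = -21471*1/20533 = -21471/20533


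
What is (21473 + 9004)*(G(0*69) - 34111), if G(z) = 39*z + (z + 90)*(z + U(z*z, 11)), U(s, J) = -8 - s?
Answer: -1061544387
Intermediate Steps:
G(z) = 39*z + (90 + z)*(-8 + z - z²) (G(z) = 39*z + (z + 90)*(z + (-8 - z*z)) = 39*z + (90 + z)*(z + (-8 - z²)) = 39*z + (90 + z)*(-8 + z - z²))
(21473 + 9004)*(G(0*69) - 34111) = (21473 + 9004)*((-720 - (0*69)³ - 89*(0*69)² + 121*(0*69)) - 34111) = 30477*((-720 - 1*0³ - 89*0² + 121*0) - 34111) = 30477*((-720 - 1*0 - 89*0 + 0) - 34111) = 30477*((-720 + 0 + 0 + 0) - 34111) = 30477*(-720 - 34111) = 30477*(-34831) = -1061544387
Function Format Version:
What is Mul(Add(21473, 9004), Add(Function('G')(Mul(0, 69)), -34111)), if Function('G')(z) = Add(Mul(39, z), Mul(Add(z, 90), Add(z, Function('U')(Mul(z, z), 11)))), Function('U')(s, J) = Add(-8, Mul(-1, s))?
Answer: -1061544387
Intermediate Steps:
Function('G')(z) = Add(Mul(39, z), Mul(Add(90, z), Add(-8, z, Mul(-1, Pow(z, 2))))) (Function('G')(z) = Add(Mul(39, z), Mul(Add(z, 90), Add(z, Add(-8, Mul(-1, Mul(z, z)))))) = Add(Mul(39, z), Mul(Add(90, z), Add(z, Add(-8, Mul(-1, Pow(z, 2)))))) = Add(Mul(39, z), Mul(Add(90, z), Add(-8, z, Mul(-1, Pow(z, 2))))))
Mul(Add(21473, 9004), Add(Function('G')(Mul(0, 69)), -34111)) = Mul(Add(21473, 9004), Add(Add(-720, Mul(-1, Pow(Mul(0, 69), 3)), Mul(-89, Pow(Mul(0, 69), 2)), Mul(121, Mul(0, 69))), -34111)) = Mul(30477, Add(Add(-720, Mul(-1, Pow(0, 3)), Mul(-89, Pow(0, 2)), Mul(121, 0)), -34111)) = Mul(30477, Add(Add(-720, Mul(-1, 0), Mul(-89, 0), 0), -34111)) = Mul(30477, Add(Add(-720, 0, 0, 0), -34111)) = Mul(30477, Add(-720, -34111)) = Mul(30477, -34831) = -1061544387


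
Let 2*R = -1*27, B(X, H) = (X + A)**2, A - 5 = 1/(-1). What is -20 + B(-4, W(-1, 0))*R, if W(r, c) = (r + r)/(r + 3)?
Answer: -20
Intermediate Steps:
W(r, c) = 2*r/(3 + r) (W(r, c) = (2*r)/(3 + r) = 2*r/(3 + r))
A = 4 (A = 5 + 1/(-1) = 5 - 1 = 4)
B(X, H) = (4 + X)**2 (B(X, H) = (X + 4)**2 = (4 + X)**2)
R = -27/2 (R = (-1*27)/2 = (1/2)*(-27) = -27/2 ≈ -13.500)
-20 + B(-4, W(-1, 0))*R = -20 + (4 - 4)**2*(-27/2) = -20 + 0**2*(-27/2) = -20 + 0*(-27/2) = -20 + 0 = -20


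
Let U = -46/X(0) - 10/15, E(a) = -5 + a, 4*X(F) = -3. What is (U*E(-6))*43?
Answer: -86086/3 ≈ -28695.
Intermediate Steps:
X(F) = -¾ (X(F) = (¼)*(-3) = -¾)
U = 182/3 (U = -46/(-¾) - 10/15 = -46*(-4/3) - 10*1/15 = 184/3 - ⅔ = 182/3 ≈ 60.667)
(U*E(-6))*43 = (182*(-5 - 6)/3)*43 = ((182/3)*(-11))*43 = -2002/3*43 = -86086/3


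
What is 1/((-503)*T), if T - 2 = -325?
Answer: 1/162469 ≈ 6.1550e-6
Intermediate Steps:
T = -323 (T = 2 - 325 = -323)
1/((-503)*T) = 1/(-503*(-323)) = -1/503*(-1/323) = 1/162469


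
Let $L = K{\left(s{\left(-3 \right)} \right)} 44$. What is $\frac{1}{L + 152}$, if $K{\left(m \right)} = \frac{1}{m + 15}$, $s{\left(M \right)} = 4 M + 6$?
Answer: $\frac{9}{1412} \approx 0.0063739$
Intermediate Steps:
$s{\left(M \right)} = 6 + 4 M$
$K{\left(m \right)} = \frac{1}{15 + m}$
$L = \frac{44}{9}$ ($L = \frac{1}{15 + \left(6 + 4 \left(-3\right)\right)} 44 = \frac{1}{15 + \left(6 - 12\right)} 44 = \frac{1}{15 - 6} \cdot 44 = \frac{1}{9} \cdot 44 = \frac{44}{9} \approx 4.8889$)
$\frac{1}{L + 152} = \frac{1}{\frac{44}{9} + 152} = \frac{1}{\frac{1412}{9}} = \frac{9}{1412}$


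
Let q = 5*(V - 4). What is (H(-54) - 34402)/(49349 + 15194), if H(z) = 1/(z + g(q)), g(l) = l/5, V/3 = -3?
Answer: -2304935/4324381 ≈ -0.53301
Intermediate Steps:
V = -9 (V = 3*(-3) = -9)
q = -65 (q = 5*(-9 - 4) = 5*(-13) = -65)
g(l) = l/5 (g(l) = l*(⅕) = l/5)
H(z) = 1/(-13 + z) (H(z) = 1/(z + (⅕)*(-65)) = 1/(z - 13) = 1/(-13 + z))
(H(-54) - 34402)/(49349 + 15194) = (1/(-13 - 54) - 34402)/(49349 + 15194) = (1/(-67) - 34402)/64543 = (-1/67 - 34402)*(1/64543) = -2304935/67*1/64543 = -2304935/4324381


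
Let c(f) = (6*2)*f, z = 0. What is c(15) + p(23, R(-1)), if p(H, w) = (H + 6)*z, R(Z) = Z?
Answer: 180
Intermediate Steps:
c(f) = 12*f
p(H, w) = 0 (p(H, w) = (H + 6)*0 = (6 + H)*0 = 0)
c(15) + p(23, R(-1)) = 12*15 + 0 = 180 + 0 = 180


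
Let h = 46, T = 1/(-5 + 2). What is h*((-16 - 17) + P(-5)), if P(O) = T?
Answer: -4600/3 ≈ -1533.3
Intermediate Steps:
T = -1/3 (T = 1/(-3) = -1/3 ≈ -0.33333)
P(O) = -1/3
h*((-16 - 17) + P(-5)) = 46*((-16 - 17) - 1/3) = 46*(-33 - 1/3) = 46*(-100/3) = -4600/3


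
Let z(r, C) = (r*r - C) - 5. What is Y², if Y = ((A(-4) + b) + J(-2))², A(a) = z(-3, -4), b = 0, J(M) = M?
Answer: 1296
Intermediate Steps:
z(r, C) = -5 + r² - C (z(r, C) = (r² - C) - 5 = -5 + r² - C)
A(a) = 8 (A(a) = -5 + (-3)² - 1*(-4) = -5 + 9 + 4 = 8)
Y = 36 (Y = ((8 + 0) - 2)² = (8 - 2)² = 6² = 36)
Y² = 36² = 1296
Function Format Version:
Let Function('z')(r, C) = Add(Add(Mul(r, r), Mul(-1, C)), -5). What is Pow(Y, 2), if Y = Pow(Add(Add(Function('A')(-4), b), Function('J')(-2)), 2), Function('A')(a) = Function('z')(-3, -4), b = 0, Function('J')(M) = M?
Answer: 1296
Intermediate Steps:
Function('z')(r, C) = Add(-5, Pow(r, 2), Mul(-1, C)) (Function('z')(r, C) = Add(Add(Pow(r, 2), Mul(-1, C)), -5) = Add(-5, Pow(r, 2), Mul(-1, C)))
Function('A')(a) = 8 (Function('A')(a) = Add(-5, Pow(-3, 2), Mul(-1, -4)) = Add(-5, 9, 4) = 8)
Y = 36 (Y = Pow(Add(Add(8, 0), -2), 2) = Pow(Add(8, -2), 2) = Pow(6, 2) = 36)
Pow(Y, 2) = Pow(36, 2) = 1296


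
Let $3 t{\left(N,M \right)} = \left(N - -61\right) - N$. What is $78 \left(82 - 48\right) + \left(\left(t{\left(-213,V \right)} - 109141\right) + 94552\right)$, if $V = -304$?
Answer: $- \frac{35750}{3} \approx -11917.0$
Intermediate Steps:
$t{\left(N,M \right)} = \frac{61}{3}$ ($t{\left(N,M \right)} = \frac{\left(N - -61\right) - N}{3} = \frac{\left(N + 61\right) - N}{3} = \frac{\left(61 + N\right) - N}{3} = \frac{1}{3} \cdot 61 = \frac{61}{3}$)
$78 \left(82 - 48\right) + \left(\left(t{\left(-213,V \right)} - 109141\right) + 94552\right) = 78 \left(82 - 48\right) + \left(\left(\frac{61}{3} - 109141\right) + 94552\right) = 78 \cdot 34 + \left(- \frac{327362}{3} + 94552\right) = 2652 - \frac{43706}{3} = - \frac{35750}{3}$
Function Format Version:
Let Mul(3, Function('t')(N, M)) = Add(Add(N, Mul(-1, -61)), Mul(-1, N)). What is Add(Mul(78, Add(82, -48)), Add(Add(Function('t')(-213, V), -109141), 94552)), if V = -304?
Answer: Rational(-35750, 3) ≈ -11917.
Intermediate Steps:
Function('t')(N, M) = Rational(61, 3) (Function('t')(N, M) = Mul(Rational(1, 3), Add(Add(N, Mul(-1, -61)), Mul(-1, N))) = Mul(Rational(1, 3), Add(Add(N, 61), Mul(-1, N))) = Mul(Rational(1, 3), Add(Add(61, N), Mul(-1, N))) = Mul(Rational(1, 3), 61) = Rational(61, 3))
Add(Mul(78, Add(82, -48)), Add(Add(Function('t')(-213, V), -109141), 94552)) = Add(Mul(78, Add(82, -48)), Add(Add(Rational(61, 3), -109141), 94552)) = Add(Mul(78, 34), Add(Rational(-327362, 3), 94552)) = Add(2652, Rational(-43706, 3)) = Rational(-35750, 3)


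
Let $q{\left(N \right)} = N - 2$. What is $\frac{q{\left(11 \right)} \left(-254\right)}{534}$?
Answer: $- \frac{381}{89} \approx -4.2809$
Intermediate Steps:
$q{\left(N \right)} = -2 + N$
$\frac{q{\left(11 \right)} \left(-254\right)}{534} = \frac{\left(-2 + 11\right) \left(-254\right)}{534} = 9 \left(-254\right) \frac{1}{534} = \left(-2286\right) \frac{1}{534} = - \frac{381}{89}$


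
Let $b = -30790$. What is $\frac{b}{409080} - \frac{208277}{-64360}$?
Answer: $\frac{2080507769}{658209720} \approx 3.1609$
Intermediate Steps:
$\frac{b}{409080} - \frac{208277}{-64360} = - \frac{30790}{409080} - \frac{208277}{-64360} = \left(-30790\right) \frac{1}{409080} - - \frac{208277}{64360} = - \frac{3079}{40908} + \frac{208277}{64360} = \frac{2080507769}{658209720}$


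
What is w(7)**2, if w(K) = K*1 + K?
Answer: 196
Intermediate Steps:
w(K) = 2*K (w(K) = K + K = 2*K)
w(7)**2 = (2*7)**2 = 14**2 = 196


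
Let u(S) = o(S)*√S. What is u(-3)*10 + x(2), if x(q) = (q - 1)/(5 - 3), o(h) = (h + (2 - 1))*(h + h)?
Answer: ½ + 120*I*√3 ≈ 0.5 + 207.85*I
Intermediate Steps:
o(h) = 2*h*(1 + h) (o(h) = (h + 1)*(2*h) = (1 + h)*(2*h) = 2*h*(1 + h))
x(q) = -½ + q/2 (x(q) = (-1 + q)/2 = (-1 + q)*(½) = -½ + q/2)
u(S) = 2*S^(3/2)*(1 + S) (u(S) = (2*S*(1 + S))*√S = 2*S^(3/2)*(1 + S))
u(-3)*10 + x(2) = (2*(-3)^(3/2)*(1 - 3))*10 + (-½ + (½)*2) = (2*(-3*I*√3)*(-2))*10 + (-½ + 1) = (12*I*√3)*10 + ½ = 120*I*√3 + ½ = ½ + 120*I*√3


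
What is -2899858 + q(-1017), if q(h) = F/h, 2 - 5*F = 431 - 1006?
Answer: -14745778507/5085 ≈ -2.8999e+6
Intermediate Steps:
F = 577/5 (F = 2/5 - (431 - 1006)/5 = 2/5 - 1/5*(-575) = 2/5 + 115 = 577/5 ≈ 115.40)
q(h) = 577/(5*h)
-2899858 + q(-1017) = -2899858 + (577/5)/(-1017) = -2899858 + (577/5)*(-1/1017) = -2899858 - 577/5085 = -14745778507/5085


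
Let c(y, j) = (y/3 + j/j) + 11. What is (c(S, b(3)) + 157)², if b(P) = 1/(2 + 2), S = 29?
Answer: 287296/9 ≈ 31922.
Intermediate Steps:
b(P) = ¼ (b(P) = 1/4 = ¼)
c(y, j) = 12 + y/3 (c(y, j) = (y*(⅓) + 1) + 11 = (y/3 + 1) + 11 = (1 + y/3) + 11 = 12 + y/3)
(c(S, b(3)) + 157)² = ((12 + (⅓)*29) + 157)² = ((12 + 29/3) + 157)² = (65/3 + 157)² = (536/3)² = 287296/9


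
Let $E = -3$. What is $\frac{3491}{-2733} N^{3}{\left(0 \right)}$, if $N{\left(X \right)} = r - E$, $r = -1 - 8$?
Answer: $\frac{251352}{911} \approx 275.91$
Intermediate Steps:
$r = -9$ ($r = -1 - 8 = -9$)
$N{\left(X \right)} = -6$ ($N{\left(X \right)} = -9 - -3 = -9 + 3 = -6$)
$\frac{3491}{-2733} N^{3}{\left(0 \right)} = \frac{3491}{-2733} \left(-6\right)^{3} = 3491 \left(- \frac{1}{2733}\right) \left(-216\right) = \left(- \frac{3491}{2733}\right) \left(-216\right) = \frac{251352}{911}$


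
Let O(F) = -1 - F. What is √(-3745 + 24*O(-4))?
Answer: I*√3673 ≈ 60.605*I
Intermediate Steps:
√(-3745 + 24*O(-4)) = √(-3745 + 24*(-1 - 1*(-4))) = √(-3745 + 24*(-1 + 4)) = √(-3745 + 24*3) = √(-3745 + 72) = √(-3673) = I*√3673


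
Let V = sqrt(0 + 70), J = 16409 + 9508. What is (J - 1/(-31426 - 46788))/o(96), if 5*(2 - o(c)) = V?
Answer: 10135361195/234642 + 2027072239*sqrt(70)/469284 ≈ 79335.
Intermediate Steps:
J = 25917
V = sqrt(70) ≈ 8.3666
o(c) = 2 - sqrt(70)/5
(J - 1/(-31426 - 46788))/o(96) = (25917 - 1/(-31426 - 46788))/(2 - sqrt(70)/5) = (25917 - 1/(-78214))/(2 - sqrt(70)/5) = (25917 - 1*(-1/78214))/(2 - sqrt(70)/5) = (25917 + 1/78214)/(2 - sqrt(70)/5) = 2027072239/(78214*(2 - sqrt(70)/5))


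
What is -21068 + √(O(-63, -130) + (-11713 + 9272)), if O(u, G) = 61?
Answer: -21068 + 2*I*√595 ≈ -21068.0 + 48.785*I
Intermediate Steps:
-21068 + √(O(-63, -130) + (-11713 + 9272)) = -21068 + √(61 + (-11713 + 9272)) = -21068 + √(61 - 2441) = -21068 + √(-2380) = -21068 + 2*I*√595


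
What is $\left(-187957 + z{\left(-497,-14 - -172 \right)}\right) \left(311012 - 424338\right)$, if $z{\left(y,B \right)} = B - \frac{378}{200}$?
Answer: $\frac{1064136183007}{50} \approx 2.1283 \cdot 10^{10}$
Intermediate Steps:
$z{\left(y,B \right)} = - \frac{189}{100} + B$ ($z{\left(y,B \right)} = B - \frac{189}{100} = - \frac{189}{100} + B$)
$\left(-187957 + z{\left(-497,-14 - -172 \right)}\right) \left(311012 - 424338\right) = \left(-187957 - - \frac{15611}{100}\right) \left(311012 - 424338\right) = \left(-187957 + \left(- \frac{189}{100} + \left(-14 + 172\right)\right)\right) \left(-113326\right) = \left(-187957 + \left(- \frac{189}{100} + 158\right)\right) \left(-113326\right) = \left(-187957 + \frac{15611}{100}\right) \left(-113326\right) = \left(- \frac{18780089}{100}\right) \left(-113326\right) = \frac{1064136183007}{50}$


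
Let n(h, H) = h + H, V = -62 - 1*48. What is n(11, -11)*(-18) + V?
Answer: -110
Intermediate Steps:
V = -110 (V = -62 - 48 = -110)
n(h, H) = H + h
n(11, -11)*(-18) + V = (-11 + 11)*(-18) - 110 = 0*(-18) - 110 = 0 - 110 = -110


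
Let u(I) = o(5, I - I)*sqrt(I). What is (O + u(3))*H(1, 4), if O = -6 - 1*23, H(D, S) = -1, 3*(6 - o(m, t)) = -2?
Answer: 29 - 20*sqrt(3)/3 ≈ 17.453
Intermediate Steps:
o(m, t) = 20/3 (o(m, t) = 6 - 1/3*(-2) = 6 + 2/3 = 20/3)
u(I) = 20*sqrt(I)/3
O = -29 (O = -6 - 23 = -29)
(O + u(3))*H(1, 4) = (-29 + 20*sqrt(3)/3)*(-1) = 29 - 20*sqrt(3)/3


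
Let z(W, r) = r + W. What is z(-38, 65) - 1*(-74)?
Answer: 101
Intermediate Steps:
z(W, r) = W + r
z(-38, 65) - 1*(-74) = (-38 + 65) - 1*(-74) = 27 + 74 = 101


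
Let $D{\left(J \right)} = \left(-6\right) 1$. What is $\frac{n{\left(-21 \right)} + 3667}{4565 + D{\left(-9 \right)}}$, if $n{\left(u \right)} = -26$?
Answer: $\frac{3641}{4559} \approx 0.79864$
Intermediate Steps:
$D{\left(J \right)} = -6$
$\frac{n{\left(-21 \right)} + 3667}{4565 + D{\left(-9 \right)}} = \frac{-26 + 3667}{4565 - 6} = \frac{3641}{4559}$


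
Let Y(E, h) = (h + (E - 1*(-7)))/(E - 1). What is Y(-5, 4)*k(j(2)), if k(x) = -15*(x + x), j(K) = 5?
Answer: 150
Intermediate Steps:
Y(E, h) = (7 + E + h)/(-1 + E) (Y(E, h) = (h + (E + 7))/(-1 + E) = (h + (7 + E))/(-1 + E) = (7 + E + h)/(-1 + E))
k(x) = -30*x
Y(-5, 4)*k(j(2)) = ((7 - 5 + 4)/(-1 - 5))*(-30*5) = (6/(-6))*(-150) = -⅙*6*(-150) = -1*(-150) = 150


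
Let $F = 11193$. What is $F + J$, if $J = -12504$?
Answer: $-1311$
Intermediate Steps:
$F + J = 11193 - 12504 = -1311$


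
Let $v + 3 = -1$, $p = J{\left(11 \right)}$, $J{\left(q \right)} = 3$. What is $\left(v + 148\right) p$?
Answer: $432$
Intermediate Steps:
$p = 3$
$v = -4$ ($v = -3 - 1 = -4$)
$\left(v + 148\right) p = \left(-4 + 148\right) 3 = 144 \cdot 3 = 432$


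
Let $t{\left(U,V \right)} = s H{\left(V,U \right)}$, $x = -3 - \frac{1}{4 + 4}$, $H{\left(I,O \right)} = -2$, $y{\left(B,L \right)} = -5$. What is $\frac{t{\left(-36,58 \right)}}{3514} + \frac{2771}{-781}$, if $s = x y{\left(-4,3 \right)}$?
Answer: $- \frac{39046801}{10977736} \approx -3.5569$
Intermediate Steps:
$x = - \frac{25}{8}$ ($x = -3 - \frac{1}{8} = - \frac{25}{8} \approx -3.125$)
$s = \frac{125}{8}$ ($s = \left(- \frac{25}{8}\right) \left(-5\right) = \frac{125}{8} \approx 15.625$)
$t{\left(U,V \right)} = - \frac{125}{4}$ ($t{\left(U,V \right)} = \frac{125}{8} \left(-2\right) = - \frac{125}{4}$)
$\frac{t{\left(-36,58 \right)}}{3514} + \frac{2771}{-781} = - \frac{125}{4 \cdot 3514} + \frac{2771}{-781} = \left(- \frac{125}{4}\right) \frac{1}{3514} + 2771 \left(- \frac{1}{781}\right) = - \frac{125}{14056} - \frac{2771}{781} = - \frac{39046801}{10977736}$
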